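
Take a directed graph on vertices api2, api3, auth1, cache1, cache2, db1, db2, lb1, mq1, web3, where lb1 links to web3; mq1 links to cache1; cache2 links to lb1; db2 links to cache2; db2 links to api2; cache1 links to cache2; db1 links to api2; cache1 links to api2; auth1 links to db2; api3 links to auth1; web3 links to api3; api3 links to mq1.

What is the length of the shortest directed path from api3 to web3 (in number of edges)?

Distance 0: api3.
Distance 1: auth1, mq1.
Distance 2: cache1, db2.
Distance 3: api2, cache2.
Distance 4: lb1.
Distance 5: web3 — contains web3.

5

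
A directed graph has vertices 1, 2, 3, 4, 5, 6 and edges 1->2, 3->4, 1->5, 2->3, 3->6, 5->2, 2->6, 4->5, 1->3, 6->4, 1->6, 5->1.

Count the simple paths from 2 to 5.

3

2→3→4→5
2→3→6→4→5
2→6→4→5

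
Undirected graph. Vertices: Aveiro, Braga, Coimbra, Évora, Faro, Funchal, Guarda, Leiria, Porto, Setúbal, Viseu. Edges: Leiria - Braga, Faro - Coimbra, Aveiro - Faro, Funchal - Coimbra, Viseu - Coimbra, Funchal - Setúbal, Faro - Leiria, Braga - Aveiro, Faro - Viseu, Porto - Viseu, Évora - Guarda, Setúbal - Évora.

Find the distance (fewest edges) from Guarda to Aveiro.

Distance 0: Guarda.
Distance 1: Évora.
Distance 2: Setúbal.
Distance 3: Funchal.
Distance 4: Coimbra.
Distance 5: Faro, Viseu.
Distance 6: Aveiro, Leiria, Porto — contains Aveiro.

6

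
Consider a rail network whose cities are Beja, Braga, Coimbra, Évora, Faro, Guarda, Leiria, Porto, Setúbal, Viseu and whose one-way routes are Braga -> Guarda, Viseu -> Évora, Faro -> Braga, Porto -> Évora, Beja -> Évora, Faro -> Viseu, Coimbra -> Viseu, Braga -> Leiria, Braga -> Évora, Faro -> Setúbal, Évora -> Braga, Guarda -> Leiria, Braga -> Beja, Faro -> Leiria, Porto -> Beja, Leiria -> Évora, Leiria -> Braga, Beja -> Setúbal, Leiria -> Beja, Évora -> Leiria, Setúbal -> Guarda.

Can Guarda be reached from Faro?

Explore from Faro.
Distance 1: reach Braga, Leiria, Setúbal, Viseu.
Distance 2: reach Beja, Évora, Guarda.
Found Guarda.

Yes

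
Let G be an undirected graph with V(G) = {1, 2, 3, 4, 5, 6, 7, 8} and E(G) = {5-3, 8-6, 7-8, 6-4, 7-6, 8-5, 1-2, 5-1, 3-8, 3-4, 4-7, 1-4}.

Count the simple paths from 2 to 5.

2–1–4–3–5
2–1–4–3–8–5
2–1–4–6–7–8–3–5
2–1–4–6–7–8–5
2–1–4–6–8–3–5
2–1–4–6–8–5
2–1–4–7–6–8–3–5
2–1–4–7–6–8–5
2–1–4–7–8–3–5
2–1–4–7–8–5
2–1–5

11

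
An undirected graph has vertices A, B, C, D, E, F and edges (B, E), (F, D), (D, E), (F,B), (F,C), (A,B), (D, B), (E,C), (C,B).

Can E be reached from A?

Yes

Explore from A.
Distance 1: reach B.
Distance 2: reach C, D, E, F.
Found E.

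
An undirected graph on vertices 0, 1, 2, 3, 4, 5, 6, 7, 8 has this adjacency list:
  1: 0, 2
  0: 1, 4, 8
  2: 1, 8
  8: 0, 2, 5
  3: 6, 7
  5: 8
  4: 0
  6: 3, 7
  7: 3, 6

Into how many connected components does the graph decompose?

2

From 0: component {0, 1, 2, 4, 5, 8}.
From 3: component {3, 6, 7}.
That's 2 components.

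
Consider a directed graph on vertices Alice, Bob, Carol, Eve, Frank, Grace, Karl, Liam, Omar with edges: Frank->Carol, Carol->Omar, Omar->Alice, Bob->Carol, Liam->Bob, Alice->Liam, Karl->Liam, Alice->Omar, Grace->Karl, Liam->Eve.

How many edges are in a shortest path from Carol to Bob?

Distance 0: Carol.
Distance 1: Omar.
Distance 2: Alice.
Distance 3: Liam.
Distance 4: Bob, Eve — contains Bob.

4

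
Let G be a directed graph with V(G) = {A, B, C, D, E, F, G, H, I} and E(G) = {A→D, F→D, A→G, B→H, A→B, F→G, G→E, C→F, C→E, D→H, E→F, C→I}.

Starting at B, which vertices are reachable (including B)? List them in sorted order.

B, H

Start at B.
Its neighbours: H.
Nothing further is reachable.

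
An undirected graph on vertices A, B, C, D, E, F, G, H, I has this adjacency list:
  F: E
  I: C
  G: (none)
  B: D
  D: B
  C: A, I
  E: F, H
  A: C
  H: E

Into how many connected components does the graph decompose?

4

From A: component {A, C, I}.
From B: component {B, D}.
From E: component {E, F, H}.
From G: component {G}.
That's 4 components.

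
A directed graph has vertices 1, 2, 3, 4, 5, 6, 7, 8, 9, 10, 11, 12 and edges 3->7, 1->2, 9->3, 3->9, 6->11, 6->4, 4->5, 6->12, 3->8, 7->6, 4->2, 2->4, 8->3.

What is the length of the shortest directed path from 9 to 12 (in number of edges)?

4

Distance 0: 9.
Distance 1: 3.
Distance 2: 7, 8.
Distance 3: 6.
Distance 4: 4, 11, 12 — contains 12.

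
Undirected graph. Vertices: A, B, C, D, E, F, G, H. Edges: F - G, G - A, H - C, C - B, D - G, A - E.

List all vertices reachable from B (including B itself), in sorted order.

B, C, H

Start at B.
Its neighbours: C.
Then their neighbours: H.
Nothing further is reachable.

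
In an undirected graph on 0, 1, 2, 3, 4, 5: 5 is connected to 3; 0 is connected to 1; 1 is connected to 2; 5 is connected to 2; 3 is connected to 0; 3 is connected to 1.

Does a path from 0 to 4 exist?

Explore from 0.
Distance 1: reach 1, 3.
Distance 2: reach 2, 5.
The search is exhausted without reaching 4; it lies in a different component.

No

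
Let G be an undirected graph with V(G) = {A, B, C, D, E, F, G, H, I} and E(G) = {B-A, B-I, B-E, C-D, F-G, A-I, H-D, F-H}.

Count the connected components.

2

From A: component {A, B, E, I}.
From C: component {C, D, F, G, H}.
That's 2 components.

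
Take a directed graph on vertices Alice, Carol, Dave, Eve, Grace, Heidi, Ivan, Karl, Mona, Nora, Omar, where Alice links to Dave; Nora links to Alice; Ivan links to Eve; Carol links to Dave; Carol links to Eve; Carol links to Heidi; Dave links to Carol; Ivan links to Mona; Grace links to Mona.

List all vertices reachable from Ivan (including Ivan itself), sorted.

Start at Ivan.
Its neighbours: Eve, Mona.
Nothing further is reachable.

Eve, Ivan, Mona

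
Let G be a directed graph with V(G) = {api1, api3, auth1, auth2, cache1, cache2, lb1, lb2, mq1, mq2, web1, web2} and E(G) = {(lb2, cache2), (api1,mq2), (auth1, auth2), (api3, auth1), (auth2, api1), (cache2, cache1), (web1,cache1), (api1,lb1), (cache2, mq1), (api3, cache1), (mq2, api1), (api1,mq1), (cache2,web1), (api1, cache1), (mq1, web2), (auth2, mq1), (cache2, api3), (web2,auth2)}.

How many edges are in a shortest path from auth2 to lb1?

Distance 0: auth2.
Distance 1: api1, mq1.
Distance 2: cache1, lb1, mq2, web2 — contains lb1.

2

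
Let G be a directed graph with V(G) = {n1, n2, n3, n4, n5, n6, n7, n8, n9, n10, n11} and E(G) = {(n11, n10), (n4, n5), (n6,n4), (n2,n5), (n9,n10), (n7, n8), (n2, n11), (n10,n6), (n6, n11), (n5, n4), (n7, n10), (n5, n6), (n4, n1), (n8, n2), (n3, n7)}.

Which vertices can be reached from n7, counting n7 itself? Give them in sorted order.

Start at n7.
Its neighbours: n8, n10.
Then their neighbours: n2, n6.
Then next layer: n4, n5, n11.
Then next layer: n1.
Nothing further is reachable.

n1, n2, n4, n5, n6, n7, n8, n10, n11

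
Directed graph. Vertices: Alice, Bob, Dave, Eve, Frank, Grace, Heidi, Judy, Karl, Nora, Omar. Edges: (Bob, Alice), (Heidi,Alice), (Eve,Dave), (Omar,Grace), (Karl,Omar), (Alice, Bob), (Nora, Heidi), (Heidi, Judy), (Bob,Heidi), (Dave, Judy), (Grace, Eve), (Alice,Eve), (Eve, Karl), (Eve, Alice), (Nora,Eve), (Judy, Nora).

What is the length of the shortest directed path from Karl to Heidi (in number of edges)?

6

Distance 0: Karl.
Distance 1: Omar.
Distance 2: Grace.
Distance 3: Eve.
Distance 4: Alice, Dave.
Distance 5: Bob, Judy.
Distance 6: Heidi, Nora — contains Heidi.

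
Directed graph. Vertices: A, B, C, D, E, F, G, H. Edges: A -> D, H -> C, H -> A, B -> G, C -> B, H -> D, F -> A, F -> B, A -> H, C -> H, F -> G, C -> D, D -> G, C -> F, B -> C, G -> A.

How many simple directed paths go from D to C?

1

D→G→A→H→C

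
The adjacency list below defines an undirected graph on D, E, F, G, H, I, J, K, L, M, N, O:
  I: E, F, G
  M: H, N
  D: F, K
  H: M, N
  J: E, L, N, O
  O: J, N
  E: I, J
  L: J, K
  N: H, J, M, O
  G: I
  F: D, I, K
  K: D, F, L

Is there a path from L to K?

Yes

Explore from L.
Distance 1: reach J, K.
Found K.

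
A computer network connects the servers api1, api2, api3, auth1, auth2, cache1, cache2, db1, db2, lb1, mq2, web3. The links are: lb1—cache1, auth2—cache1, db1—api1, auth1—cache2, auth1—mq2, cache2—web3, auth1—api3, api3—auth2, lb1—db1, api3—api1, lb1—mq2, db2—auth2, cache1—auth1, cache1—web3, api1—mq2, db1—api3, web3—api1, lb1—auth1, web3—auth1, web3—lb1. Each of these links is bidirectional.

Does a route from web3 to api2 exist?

No

Explore from web3.
Distance 1: reach api1, auth1, cache1, cache2, lb1.
Distance 2: reach api3, auth2, db1, mq2.
Distance 3: reach db2.
The search is exhausted without reaching api2; it lies in a different component.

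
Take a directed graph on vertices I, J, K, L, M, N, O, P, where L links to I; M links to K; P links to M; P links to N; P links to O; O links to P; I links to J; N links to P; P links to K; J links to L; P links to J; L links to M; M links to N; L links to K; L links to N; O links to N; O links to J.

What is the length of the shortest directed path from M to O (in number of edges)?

3

Distance 0: M.
Distance 1: K, N.
Distance 2: P.
Distance 3: J, O — contains O.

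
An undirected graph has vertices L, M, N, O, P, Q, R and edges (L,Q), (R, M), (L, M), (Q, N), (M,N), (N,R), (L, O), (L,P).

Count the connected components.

From L: component {L, M, N, O, P, Q, R}.
That's 1 component.

1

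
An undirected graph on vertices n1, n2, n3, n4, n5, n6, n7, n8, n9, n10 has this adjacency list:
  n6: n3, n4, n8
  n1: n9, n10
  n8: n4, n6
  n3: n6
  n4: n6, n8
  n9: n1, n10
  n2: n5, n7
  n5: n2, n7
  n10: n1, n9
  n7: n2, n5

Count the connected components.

From n1: component {n1, n9, n10}.
From n2: component {n2, n5, n7}.
From n3: component {n3, n4, n6, n8}.
That's 3 components.

3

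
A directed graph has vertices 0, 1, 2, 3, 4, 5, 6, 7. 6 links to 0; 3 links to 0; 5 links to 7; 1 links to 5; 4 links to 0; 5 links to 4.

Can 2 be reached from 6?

No

Explore from 6.
Distance 1: reach 0.
The search from 6 is exhausted; no directed path reaches 2.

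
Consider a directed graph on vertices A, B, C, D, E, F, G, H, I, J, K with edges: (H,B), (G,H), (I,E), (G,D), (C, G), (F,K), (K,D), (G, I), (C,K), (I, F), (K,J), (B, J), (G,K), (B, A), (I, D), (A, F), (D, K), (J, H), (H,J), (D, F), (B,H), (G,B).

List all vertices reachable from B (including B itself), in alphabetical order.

A, B, D, F, H, J, K

Start at B.
Its neighbours: A, H, J.
Then their neighbours: F.
Then next layer: K.
Then next layer: D.
Nothing further is reachable.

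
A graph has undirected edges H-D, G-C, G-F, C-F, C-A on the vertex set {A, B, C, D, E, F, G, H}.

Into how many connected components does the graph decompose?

From A: component {A, C, F, G}.
From B: component {B}.
From D: component {D, H}.
From E: component {E}.
That's 4 components.

4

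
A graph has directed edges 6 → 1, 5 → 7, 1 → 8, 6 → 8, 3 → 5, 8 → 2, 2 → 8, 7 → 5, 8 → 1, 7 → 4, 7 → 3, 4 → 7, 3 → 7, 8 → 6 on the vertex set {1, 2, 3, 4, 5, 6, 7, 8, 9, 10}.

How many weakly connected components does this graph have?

From 1: component {1, 2, 6, 8}.
From 3: component {3, 4, 5, 7}.
From 9: component {9}.
From 10: component {10}.
That's 4 components.

4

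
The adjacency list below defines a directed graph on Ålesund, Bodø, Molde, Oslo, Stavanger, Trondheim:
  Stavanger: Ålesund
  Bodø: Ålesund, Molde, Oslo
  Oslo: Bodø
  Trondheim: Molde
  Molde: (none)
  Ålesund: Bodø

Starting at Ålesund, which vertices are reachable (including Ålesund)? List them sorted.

Start at Ålesund.
Its neighbours: Bodø.
Then their neighbours: Molde, Oslo.
Nothing further is reachable.

Ålesund, Bodø, Molde, Oslo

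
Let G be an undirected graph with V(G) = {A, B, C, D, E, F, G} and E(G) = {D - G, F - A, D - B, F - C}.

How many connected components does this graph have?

3

From A: component {A, C, F}.
From B: component {B, D, G}.
From E: component {E}.
That's 3 components.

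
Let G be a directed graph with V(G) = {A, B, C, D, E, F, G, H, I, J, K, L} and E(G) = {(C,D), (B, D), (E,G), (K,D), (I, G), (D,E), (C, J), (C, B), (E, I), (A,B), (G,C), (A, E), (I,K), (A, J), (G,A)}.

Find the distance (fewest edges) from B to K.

4

Distance 0: B.
Distance 1: D.
Distance 2: E.
Distance 3: G, I.
Distance 4: A, C, K — contains K.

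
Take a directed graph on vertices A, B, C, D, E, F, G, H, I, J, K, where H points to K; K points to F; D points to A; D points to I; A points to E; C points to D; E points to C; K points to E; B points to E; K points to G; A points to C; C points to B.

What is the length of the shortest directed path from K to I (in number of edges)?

Distance 0: K.
Distance 1: E, F, G.
Distance 2: C.
Distance 3: B, D.
Distance 4: A, I — contains I.

4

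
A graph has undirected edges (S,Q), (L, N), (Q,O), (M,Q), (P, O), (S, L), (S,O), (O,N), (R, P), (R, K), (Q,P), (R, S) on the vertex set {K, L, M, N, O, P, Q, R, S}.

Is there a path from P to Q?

Yes

Explore from P.
Distance 1: reach O, Q, R.
Found Q.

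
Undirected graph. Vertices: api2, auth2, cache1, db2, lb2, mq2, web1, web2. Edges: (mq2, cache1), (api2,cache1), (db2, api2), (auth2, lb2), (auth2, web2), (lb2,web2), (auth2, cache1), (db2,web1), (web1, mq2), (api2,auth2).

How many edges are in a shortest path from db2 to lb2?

Distance 0: db2.
Distance 1: api2, web1.
Distance 2: auth2, cache1, mq2.
Distance 3: lb2, web2 — contains lb2.

3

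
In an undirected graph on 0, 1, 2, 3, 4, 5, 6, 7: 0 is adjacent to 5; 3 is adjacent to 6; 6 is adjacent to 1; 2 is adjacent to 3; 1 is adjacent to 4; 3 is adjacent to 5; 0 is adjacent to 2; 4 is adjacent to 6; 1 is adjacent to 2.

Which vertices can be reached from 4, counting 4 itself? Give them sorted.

0, 1, 2, 3, 4, 5, 6

Start at 4.
Its neighbours: 1, 6.
Then their neighbours: 2, 3.
Then next layer: 0, 5.
Nothing further is reachable.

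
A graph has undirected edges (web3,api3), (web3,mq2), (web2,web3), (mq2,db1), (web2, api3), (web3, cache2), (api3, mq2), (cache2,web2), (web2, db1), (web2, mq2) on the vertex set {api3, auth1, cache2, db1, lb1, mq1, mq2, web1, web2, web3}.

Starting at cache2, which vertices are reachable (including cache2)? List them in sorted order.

Start at cache2.
Its neighbours: web2, web3.
Then their neighbours: api3, db1, mq2.
Nothing further is reachable.

api3, cache2, db1, mq2, web2, web3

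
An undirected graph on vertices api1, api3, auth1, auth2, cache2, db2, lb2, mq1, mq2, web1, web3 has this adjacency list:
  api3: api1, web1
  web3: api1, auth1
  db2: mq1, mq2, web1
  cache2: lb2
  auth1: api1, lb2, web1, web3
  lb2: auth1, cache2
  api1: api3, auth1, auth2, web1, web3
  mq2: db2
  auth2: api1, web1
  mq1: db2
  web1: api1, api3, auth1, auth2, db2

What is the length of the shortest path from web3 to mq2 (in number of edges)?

Distance 0: web3.
Distance 1: api1, auth1.
Distance 2: api3, auth2, lb2, web1.
Distance 3: cache2, db2.
Distance 4: mq1, mq2 — contains mq2.

4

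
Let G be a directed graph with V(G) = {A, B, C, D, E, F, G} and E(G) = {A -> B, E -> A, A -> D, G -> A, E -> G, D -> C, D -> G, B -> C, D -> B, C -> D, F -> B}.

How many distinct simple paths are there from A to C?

A→B→C
A→D→B→C
A→D→C

3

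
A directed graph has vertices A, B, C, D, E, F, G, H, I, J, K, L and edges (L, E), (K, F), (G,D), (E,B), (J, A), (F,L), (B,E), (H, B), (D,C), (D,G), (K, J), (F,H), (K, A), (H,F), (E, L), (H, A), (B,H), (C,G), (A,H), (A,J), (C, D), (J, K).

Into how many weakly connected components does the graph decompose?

From A: component {A, B, E, F, H, J, K, L}.
From C: component {C, D, G}.
From I: component {I}.
That's 3 components.

3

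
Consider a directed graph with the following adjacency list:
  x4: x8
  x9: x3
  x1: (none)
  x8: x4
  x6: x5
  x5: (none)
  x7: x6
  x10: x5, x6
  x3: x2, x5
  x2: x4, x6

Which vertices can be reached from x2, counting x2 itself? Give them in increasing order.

Start at x2.
Its neighbours: x4, x6.
Then their neighbours: x5, x8.
Nothing further is reachable.

x2, x4, x5, x6, x8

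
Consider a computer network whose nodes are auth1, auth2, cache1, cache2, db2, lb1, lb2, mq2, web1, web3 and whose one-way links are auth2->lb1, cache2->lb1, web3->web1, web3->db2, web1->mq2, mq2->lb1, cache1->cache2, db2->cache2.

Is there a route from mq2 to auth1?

Explore from mq2.
Distance 1: reach lb1.
The search from mq2 is exhausted; no directed path reaches auth1.

No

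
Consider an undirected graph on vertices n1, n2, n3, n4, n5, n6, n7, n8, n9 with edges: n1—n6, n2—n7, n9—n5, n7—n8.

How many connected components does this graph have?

From n1: component {n1, n6}.
From n2: component {n2, n7, n8}.
From n3: component {n3}.
From n4: component {n4}.
From n5: component {n5, n9}.
That's 5 components.

5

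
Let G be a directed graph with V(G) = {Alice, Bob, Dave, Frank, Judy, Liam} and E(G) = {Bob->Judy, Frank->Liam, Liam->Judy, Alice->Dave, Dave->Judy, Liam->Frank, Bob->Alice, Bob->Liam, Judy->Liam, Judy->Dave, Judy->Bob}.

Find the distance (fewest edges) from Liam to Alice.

3

Distance 0: Liam.
Distance 1: Frank, Judy.
Distance 2: Bob, Dave.
Distance 3: Alice — contains Alice.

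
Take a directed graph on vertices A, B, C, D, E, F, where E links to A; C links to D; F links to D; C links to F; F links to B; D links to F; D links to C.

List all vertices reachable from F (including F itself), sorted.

B, C, D, F

Start at F.
Its neighbours: B, D.
Then their neighbours: C.
Nothing further is reachable.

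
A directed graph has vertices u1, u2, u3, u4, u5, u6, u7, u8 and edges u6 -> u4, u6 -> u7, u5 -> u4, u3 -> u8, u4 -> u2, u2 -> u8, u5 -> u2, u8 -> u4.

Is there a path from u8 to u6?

Explore from u8.
Distance 1: reach u4.
Distance 2: reach u2.
The search from u8 is exhausted; no directed path reaches u6.

No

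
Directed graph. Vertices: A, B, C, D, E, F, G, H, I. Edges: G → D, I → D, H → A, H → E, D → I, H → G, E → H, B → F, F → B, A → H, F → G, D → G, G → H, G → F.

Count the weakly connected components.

From A: component {A, B, D, E, F, G, H, I}.
From C: component {C}.
That's 2 components.

2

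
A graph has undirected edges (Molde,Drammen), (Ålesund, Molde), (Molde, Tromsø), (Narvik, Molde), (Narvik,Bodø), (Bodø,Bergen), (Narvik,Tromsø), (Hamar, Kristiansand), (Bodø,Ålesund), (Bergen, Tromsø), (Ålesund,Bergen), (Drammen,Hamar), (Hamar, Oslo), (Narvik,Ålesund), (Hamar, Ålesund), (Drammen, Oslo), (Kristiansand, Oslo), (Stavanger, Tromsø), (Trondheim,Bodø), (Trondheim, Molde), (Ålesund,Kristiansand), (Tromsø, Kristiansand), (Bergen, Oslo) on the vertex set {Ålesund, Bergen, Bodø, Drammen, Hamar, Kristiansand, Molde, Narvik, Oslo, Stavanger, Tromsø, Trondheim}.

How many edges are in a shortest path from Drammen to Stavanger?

Distance 0: Drammen.
Distance 1: Hamar, Molde, Oslo.
Distance 2: Ålesund, Bergen, Kristiansand, Narvik, Tromsø, Trondheim.
Distance 3: Bodø, Stavanger — contains Stavanger.

3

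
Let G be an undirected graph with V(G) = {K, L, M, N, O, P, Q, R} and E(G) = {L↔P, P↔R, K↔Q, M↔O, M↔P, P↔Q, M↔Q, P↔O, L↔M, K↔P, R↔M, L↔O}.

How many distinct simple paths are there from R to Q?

R–M–L–O–P–K–Q
R–M–L–O–P–Q
R–M–L–P–K–Q
R–M–L–P–Q
R–M–O–L–P–K–Q
R–M–O–L–P–Q
R–M–O–P–K–Q
R–M–O–P–Q
... and 10 more.

18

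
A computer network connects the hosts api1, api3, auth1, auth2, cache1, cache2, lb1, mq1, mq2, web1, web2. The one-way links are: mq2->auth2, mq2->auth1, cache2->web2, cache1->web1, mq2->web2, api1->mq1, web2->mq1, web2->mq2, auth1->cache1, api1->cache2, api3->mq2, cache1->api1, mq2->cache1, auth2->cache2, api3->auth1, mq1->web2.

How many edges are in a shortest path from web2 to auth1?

2

Distance 0: web2.
Distance 1: mq1, mq2.
Distance 2: auth1, auth2, cache1 — contains auth1.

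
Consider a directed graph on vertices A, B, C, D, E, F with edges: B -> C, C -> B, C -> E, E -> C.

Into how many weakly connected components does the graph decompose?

4

From A: component {A}.
From B: component {B, C, E}.
From D: component {D}.
From F: component {F}.
That's 4 components.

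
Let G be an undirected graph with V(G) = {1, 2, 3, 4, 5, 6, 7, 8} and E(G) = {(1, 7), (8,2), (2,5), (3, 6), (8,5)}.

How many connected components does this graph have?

4

From 1: component {1, 7}.
From 2: component {2, 5, 8}.
From 3: component {3, 6}.
From 4: component {4}.
That's 4 components.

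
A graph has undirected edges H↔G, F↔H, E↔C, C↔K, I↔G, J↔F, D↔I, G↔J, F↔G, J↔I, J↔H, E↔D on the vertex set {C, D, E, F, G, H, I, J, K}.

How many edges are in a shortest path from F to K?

6

Distance 0: F.
Distance 1: G, H, J.
Distance 2: I.
Distance 3: D.
Distance 4: E.
Distance 5: C.
Distance 6: K — contains K.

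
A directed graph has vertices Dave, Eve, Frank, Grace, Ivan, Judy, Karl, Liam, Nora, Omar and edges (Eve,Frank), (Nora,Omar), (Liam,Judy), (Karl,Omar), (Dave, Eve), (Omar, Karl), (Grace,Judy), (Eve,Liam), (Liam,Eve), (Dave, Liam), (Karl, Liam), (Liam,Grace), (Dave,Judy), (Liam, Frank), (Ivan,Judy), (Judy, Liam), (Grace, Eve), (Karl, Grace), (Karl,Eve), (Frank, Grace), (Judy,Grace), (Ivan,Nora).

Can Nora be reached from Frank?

No

Explore from Frank.
Distance 1: reach Grace.
Distance 2: reach Eve, Judy.
Distance 3: reach Liam.
The search from Frank is exhausted; no directed path reaches Nora.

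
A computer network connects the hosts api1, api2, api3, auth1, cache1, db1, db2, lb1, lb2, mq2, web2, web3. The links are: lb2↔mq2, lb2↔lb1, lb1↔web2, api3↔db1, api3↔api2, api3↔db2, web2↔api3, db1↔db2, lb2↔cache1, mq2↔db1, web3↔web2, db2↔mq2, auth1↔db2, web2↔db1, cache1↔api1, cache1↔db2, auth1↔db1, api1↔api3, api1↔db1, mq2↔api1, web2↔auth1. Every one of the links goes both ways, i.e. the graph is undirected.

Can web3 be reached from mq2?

Explore from mq2.
Distance 1: reach api1, db1, db2, lb2.
Distance 2: reach api3, auth1, cache1, lb1, web2.
Distance 3: reach api2, web3.
Found web3.

Yes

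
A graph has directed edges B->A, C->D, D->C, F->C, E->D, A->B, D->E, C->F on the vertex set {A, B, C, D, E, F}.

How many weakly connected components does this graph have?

From A: component {A, B}.
From C: component {C, D, E, F}.
That's 2 components.

2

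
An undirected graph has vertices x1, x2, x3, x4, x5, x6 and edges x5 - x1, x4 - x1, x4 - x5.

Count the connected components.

From x1: component {x1, x4, x5}.
From x2: component {x2}.
From x3: component {x3}.
From x6: component {x6}.
That's 4 components.

4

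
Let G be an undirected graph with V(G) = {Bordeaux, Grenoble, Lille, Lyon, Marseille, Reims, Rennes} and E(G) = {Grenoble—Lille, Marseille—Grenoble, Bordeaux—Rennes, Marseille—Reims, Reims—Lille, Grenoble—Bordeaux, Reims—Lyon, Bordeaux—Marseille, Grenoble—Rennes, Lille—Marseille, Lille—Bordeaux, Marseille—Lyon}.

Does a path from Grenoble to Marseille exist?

Explore from Grenoble.
Distance 1: reach Bordeaux, Lille, Marseille, Rennes.
Found Marseille.

Yes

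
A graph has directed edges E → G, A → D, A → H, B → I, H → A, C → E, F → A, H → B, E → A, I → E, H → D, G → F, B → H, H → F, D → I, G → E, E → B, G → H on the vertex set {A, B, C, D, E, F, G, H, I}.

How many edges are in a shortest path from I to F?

3

Distance 0: I.
Distance 1: E.
Distance 2: A, B, G.
Distance 3: D, F, H — contains F.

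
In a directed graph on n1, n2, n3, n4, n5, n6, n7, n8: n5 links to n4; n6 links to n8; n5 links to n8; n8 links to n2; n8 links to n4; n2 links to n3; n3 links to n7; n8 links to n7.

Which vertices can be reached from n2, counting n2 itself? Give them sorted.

Start at n2.
Its neighbours: n3.
Then their neighbours: n7.
Nothing further is reachable.

n2, n3, n7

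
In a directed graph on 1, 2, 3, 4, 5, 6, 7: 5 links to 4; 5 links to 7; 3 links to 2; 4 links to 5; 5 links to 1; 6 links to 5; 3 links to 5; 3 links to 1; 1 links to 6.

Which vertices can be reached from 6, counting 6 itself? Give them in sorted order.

Start at 6.
Its neighbours: 5.
Then their neighbours: 1, 4, 7.
Nothing further is reachable.

1, 4, 5, 6, 7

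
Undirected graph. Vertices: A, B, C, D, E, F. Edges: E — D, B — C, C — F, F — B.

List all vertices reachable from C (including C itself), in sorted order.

Start at C.
Its neighbours: B, F.
Nothing further is reachable.

B, C, F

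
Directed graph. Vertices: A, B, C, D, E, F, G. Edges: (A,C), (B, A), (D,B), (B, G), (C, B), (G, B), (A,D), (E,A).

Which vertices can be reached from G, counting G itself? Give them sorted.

A, B, C, D, G

Start at G.
Its neighbours: B.
Then their neighbours: A.
Then next layer: C, D.
Nothing further is reachable.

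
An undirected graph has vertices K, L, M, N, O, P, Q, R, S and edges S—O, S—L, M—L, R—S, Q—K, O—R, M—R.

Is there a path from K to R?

Explore from K.
Distance 1: reach Q.
The search is exhausted without reaching R; it lies in a different component.

No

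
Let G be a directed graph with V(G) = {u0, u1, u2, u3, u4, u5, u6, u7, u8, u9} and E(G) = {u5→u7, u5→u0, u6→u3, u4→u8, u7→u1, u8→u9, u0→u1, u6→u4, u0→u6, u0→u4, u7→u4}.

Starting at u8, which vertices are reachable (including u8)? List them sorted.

u8, u9

Start at u8.
Its neighbours: u9.
Nothing further is reachable.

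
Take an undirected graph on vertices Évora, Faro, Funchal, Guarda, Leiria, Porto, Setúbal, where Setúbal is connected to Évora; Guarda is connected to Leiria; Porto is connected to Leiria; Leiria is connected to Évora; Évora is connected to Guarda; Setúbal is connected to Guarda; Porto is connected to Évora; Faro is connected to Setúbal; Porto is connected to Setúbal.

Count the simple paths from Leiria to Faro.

Leiria–Évora–Guarda–Setúbal–Faro
Leiria–Évora–Porto–Setúbal–Faro
Leiria–Évora–Setúbal–Faro
Leiria–Guarda–Évora–Porto–Setúbal–Faro
Leiria–Guarda–Évora–Setúbal–Faro
Leiria–Guarda–Setúbal–Faro
Leiria–Porto–Évora–Guarda–Setúbal–Faro
Leiria–Porto–Évora–Setúbal–Faro
Leiria–Porto–Setúbal–Faro

9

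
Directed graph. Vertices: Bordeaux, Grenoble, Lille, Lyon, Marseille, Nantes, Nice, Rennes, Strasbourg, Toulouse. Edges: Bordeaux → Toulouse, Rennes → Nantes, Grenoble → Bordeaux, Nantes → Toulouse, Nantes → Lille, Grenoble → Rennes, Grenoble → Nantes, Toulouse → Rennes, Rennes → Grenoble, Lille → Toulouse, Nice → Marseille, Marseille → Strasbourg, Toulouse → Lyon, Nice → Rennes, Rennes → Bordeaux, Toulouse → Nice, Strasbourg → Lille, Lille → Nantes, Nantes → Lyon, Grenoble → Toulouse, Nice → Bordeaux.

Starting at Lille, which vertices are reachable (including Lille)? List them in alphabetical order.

Start at Lille.
Its neighbours: Nantes, Toulouse.
Then their neighbours: Lyon, Nice, Rennes.
Then next layer: Bordeaux, Grenoble, Marseille.
Then next layer: Strasbourg.
Every vertex is now reached.

Bordeaux, Grenoble, Lille, Lyon, Marseille, Nantes, Nice, Rennes, Strasbourg, Toulouse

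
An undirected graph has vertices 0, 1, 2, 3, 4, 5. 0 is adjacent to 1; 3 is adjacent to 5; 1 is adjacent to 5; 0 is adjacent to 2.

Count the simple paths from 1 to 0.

1

1–0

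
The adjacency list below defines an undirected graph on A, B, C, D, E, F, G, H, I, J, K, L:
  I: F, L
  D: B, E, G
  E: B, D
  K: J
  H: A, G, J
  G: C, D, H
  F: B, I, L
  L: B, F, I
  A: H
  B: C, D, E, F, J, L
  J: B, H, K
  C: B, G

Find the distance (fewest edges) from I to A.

Distance 0: I.
Distance 1: F, L.
Distance 2: B.
Distance 3: C, D, E, J.
Distance 4: G, H, K.
Distance 5: A — contains A.

5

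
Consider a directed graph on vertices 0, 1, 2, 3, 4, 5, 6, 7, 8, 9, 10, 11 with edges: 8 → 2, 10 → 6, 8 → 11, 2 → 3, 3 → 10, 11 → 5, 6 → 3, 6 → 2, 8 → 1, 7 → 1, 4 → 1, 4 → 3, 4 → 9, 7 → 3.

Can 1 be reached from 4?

Yes

Explore from 4.
Distance 1: reach 1, 3, 9.
Found 1.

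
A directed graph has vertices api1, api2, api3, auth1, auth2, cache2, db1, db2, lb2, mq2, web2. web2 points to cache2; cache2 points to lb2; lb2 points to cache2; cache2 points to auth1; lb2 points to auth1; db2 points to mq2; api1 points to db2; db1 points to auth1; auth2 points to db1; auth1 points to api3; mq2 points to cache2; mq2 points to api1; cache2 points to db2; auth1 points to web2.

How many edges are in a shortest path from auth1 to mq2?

4

Distance 0: auth1.
Distance 1: api3, web2.
Distance 2: cache2.
Distance 3: db2, lb2.
Distance 4: mq2 — contains mq2.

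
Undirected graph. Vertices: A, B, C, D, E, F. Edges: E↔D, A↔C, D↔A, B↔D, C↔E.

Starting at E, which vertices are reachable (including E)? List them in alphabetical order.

A, B, C, D, E

Start at E.
Its neighbours: C, D.
Then their neighbours: A, B.
Nothing further is reachable.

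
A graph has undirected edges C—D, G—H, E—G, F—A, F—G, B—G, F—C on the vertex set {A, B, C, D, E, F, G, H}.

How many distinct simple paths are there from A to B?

1

A–F–G–B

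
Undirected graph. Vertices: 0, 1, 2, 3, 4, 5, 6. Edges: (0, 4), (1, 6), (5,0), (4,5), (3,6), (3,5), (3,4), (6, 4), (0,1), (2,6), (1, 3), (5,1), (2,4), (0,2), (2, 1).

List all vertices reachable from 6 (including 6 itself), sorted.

Start at 6.
Its neighbours: 1, 2, 3, 4.
Then their neighbours: 0, 5.
Every vertex is now reached.

0, 1, 2, 3, 4, 5, 6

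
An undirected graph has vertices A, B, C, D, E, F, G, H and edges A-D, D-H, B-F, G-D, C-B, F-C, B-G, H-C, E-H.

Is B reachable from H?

Explore from H.
Distance 1: reach C, D, E.
Distance 2: reach A, B, F, G.
Found B.

Yes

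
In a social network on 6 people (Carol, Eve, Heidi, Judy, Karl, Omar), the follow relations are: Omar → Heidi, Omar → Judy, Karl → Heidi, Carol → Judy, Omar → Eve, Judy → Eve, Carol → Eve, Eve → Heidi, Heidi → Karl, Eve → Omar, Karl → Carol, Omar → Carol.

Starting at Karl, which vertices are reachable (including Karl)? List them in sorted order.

Start at Karl.
Its neighbours: Carol, Heidi.
Then their neighbours: Eve, Judy.
Then next layer: Omar.
Every vertex is now reached.

Carol, Eve, Heidi, Judy, Karl, Omar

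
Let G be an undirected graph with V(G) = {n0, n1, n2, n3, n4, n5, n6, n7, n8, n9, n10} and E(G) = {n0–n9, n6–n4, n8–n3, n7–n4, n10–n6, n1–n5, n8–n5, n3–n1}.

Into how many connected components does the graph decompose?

4

From n0: component {n0, n9}.
From n1: component {n1, n3, n5, n8}.
From n2: component {n2}.
From n4: component {n4, n6, n7, n10}.
That's 4 components.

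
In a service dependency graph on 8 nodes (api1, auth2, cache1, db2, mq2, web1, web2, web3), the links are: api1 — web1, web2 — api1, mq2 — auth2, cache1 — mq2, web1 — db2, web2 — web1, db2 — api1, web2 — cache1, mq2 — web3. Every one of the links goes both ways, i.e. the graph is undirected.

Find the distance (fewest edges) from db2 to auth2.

Distance 0: db2.
Distance 1: api1, web1.
Distance 2: web2.
Distance 3: cache1.
Distance 4: mq2.
Distance 5: auth2, web3 — contains auth2.

5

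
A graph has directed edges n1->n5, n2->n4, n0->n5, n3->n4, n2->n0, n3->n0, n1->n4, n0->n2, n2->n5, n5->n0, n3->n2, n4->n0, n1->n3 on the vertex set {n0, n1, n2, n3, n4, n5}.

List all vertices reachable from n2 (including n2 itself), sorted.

Start at n2.
Its neighbours: n0, n4, n5.
Nothing further is reachable.

n0, n2, n4, n5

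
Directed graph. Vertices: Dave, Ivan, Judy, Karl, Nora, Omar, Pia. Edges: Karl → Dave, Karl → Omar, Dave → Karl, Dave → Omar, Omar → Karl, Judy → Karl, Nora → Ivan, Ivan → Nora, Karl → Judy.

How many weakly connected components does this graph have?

3

From Dave: component {Dave, Judy, Karl, Omar}.
From Ivan: component {Ivan, Nora}.
From Pia: component {Pia}.
That's 3 components.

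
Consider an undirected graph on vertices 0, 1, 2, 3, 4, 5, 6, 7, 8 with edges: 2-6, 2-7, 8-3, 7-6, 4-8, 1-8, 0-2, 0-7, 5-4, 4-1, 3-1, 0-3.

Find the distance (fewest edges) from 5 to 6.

6

Distance 0: 5.
Distance 1: 4.
Distance 2: 1, 8.
Distance 3: 3.
Distance 4: 0.
Distance 5: 2, 7.
Distance 6: 6 — contains 6.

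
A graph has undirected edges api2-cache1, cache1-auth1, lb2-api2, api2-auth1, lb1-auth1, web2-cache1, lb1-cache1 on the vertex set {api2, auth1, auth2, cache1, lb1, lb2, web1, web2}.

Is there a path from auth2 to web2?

auth2 has no edges, so nothing is reachable from it.

No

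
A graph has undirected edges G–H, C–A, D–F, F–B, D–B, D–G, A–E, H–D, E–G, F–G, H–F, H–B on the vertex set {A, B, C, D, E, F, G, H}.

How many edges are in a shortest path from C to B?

5

Distance 0: C.
Distance 1: A.
Distance 2: E.
Distance 3: G.
Distance 4: D, F, H.
Distance 5: B — contains B.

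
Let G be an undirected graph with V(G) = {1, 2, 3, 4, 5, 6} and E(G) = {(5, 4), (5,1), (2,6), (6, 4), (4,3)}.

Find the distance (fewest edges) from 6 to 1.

Distance 0: 6.
Distance 1: 2, 4.
Distance 2: 3, 5.
Distance 3: 1 — contains 1.

3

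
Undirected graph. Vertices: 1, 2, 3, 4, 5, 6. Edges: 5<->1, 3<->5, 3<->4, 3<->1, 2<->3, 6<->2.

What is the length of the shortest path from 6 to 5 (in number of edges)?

Distance 0: 6.
Distance 1: 2.
Distance 2: 3.
Distance 3: 1, 4, 5 — contains 5.

3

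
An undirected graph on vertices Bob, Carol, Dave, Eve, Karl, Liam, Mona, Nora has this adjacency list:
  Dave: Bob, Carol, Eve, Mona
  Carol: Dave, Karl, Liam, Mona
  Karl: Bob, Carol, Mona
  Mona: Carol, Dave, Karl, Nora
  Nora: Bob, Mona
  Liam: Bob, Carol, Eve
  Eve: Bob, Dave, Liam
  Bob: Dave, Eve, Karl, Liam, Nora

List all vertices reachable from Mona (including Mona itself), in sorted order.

Bob, Carol, Dave, Eve, Karl, Liam, Mona, Nora

Start at Mona.
Its neighbours: Carol, Dave, Karl, Nora.
Then their neighbours: Bob, Eve, Liam.
Every vertex is now reached.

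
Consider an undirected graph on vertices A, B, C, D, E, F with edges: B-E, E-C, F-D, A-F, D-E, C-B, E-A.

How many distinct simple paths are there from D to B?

D–E–B
D–E–C–B
D–F–A–E–B
D–F–A–E–C–B

4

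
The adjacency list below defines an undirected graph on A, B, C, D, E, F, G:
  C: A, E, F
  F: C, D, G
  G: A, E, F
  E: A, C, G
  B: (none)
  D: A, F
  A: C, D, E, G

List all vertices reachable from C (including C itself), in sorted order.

A, C, D, E, F, G

Start at C.
Its neighbours: A, E, F.
Then their neighbours: D, G.
Nothing further is reachable.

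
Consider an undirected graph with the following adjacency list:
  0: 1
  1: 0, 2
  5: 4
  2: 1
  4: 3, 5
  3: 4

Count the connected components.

From 0: component {0, 1, 2}.
From 3: component {3, 4, 5}.
That's 2 components.

2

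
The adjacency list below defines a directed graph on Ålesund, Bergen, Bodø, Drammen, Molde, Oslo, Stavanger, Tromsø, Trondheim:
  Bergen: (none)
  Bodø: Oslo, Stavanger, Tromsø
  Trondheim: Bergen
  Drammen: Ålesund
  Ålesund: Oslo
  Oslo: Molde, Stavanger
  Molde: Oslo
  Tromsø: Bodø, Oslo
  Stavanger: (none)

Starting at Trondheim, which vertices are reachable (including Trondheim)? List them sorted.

Start at Trondheim.
Its neighbours: Bergen.
Nothing further is reachable.

Bergen, Trondheim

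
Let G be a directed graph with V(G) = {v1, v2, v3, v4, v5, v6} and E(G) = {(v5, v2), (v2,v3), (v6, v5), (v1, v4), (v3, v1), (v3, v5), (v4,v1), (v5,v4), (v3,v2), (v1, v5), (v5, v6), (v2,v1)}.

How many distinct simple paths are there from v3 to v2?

3

v3→v1→v5→v2
v3→v2
v3→v5→v2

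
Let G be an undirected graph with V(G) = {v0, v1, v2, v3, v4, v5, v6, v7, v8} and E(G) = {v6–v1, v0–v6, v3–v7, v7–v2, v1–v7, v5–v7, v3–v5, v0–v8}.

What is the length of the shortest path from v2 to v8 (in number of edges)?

5

Distance 0: v2.
Distance 1: v7.
Distance 2: v1, v3, v5.
Distance 3: v6.
Distance 4: v0.
Distance 5: v8 — contains v8.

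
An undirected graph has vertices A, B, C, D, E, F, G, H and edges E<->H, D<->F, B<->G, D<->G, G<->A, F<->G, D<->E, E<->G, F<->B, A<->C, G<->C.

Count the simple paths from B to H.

B–F–D–E–H
B–F–D–G–E–H
B–F–G–D–E–H
B–F–G–E–H
B–G–D–E–H
B–G–E–H
B–G–F–D–E–H

7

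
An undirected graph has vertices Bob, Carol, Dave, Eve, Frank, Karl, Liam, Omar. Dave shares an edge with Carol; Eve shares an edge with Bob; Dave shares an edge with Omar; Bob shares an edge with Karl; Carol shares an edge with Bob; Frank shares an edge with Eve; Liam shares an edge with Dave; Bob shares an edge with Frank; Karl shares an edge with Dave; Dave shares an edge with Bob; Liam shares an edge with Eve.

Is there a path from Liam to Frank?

Yes

Explore from Liam.
Distance 1: reach Dave, Eve.
Distance 2: reach Bob, Carol, Frank, Karl, Omar.
Found Frank.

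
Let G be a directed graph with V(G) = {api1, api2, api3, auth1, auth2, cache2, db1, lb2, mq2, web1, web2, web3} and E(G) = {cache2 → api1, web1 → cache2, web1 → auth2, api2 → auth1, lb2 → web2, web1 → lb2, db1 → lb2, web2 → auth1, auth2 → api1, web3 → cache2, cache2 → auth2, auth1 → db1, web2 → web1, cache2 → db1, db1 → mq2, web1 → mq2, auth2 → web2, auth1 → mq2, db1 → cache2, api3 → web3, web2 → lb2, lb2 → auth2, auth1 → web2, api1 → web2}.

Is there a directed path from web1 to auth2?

Explore from web1.
Distance 1: reach auth2, cache2, lb2, mq2.
Found auth2.

Yes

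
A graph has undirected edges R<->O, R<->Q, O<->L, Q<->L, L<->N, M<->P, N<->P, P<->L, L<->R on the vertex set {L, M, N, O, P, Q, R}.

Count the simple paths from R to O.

3

R–L–O
R–O
R–Q–L–O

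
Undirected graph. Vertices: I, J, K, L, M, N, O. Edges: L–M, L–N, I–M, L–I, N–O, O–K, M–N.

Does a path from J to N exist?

J has no edges, so nothing is reachable from it.

No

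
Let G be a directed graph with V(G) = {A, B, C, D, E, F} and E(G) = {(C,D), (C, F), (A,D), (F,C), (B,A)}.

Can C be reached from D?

D has no outgoing edges, so nothing is reachable from it.

No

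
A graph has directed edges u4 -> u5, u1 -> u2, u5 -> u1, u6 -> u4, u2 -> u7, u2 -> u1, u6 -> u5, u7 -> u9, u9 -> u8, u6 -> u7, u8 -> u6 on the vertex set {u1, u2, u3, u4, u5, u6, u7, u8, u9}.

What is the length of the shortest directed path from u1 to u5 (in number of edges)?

Distance 0: u1.
Distance 1: u2.
Distance 2: u7.
Distance 3: u9.
Distance 4: u8.
Distance 5: u6.
Distance 6: u4, u5 — contains u5.

6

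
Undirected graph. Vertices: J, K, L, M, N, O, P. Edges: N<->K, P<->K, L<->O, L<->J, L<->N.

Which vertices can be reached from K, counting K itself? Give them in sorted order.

J, K, L, N, O, P

Start at K.
Its neighbours: N, P.
Then their neighbours: L.
Then next layer: J, O.
Nothing further is reachable.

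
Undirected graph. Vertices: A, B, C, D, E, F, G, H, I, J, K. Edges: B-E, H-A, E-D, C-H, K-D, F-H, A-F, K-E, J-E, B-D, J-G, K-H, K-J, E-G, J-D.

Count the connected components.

2

From A: component {A, B, C, D, E, F, G, H, J, K}.
From I: component {I}.
That's 2 components.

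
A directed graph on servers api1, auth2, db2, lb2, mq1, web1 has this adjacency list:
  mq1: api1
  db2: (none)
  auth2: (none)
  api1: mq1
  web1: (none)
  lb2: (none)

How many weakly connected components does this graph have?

5

From api1: component {api1, mq1}.
From auth2: component {auth2}.
From db2: component {db2}.
From lb2: component {lb2}.
From web1: component {web1}.
That's 5 components.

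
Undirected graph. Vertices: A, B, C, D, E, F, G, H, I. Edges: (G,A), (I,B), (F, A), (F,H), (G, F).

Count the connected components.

5

From A: component {A, F, G, H}.
From B: component {B, I}.
From C: component {C}.
From D: component {D}.
From E: component {E}.
That's 5 components.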